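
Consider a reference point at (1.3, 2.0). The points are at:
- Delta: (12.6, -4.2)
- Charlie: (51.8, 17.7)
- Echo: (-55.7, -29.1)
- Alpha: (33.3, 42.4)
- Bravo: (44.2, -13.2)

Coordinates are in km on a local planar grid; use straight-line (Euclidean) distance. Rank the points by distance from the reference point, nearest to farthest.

Delta, Bravo, Alpha, Charlie, Echo

Distances from the reference point:
Delta (12.6, -4.2): 12.9 km
Bravo (44.2, -13.2): 45.5 km
Alpha (33.3, 42.4): 51.5 km
Charlie (51.8, 17.7): 52.9 km
Echo (-55.7, -29.1): 64.9 km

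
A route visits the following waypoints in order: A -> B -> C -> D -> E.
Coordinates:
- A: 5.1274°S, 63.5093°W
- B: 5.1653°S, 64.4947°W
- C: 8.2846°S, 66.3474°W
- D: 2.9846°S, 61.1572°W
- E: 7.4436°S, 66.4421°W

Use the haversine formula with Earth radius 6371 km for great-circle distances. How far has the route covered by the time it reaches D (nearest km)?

Leg distances:
A→B: 109.2 km  (cumulative 109.2 km)
B→C: 402.7 km  (cumulative 511.9 km)
C→D: 822.8 km  (cumulative 1334.7 km)
Cumulative distance at D ≈ 1335 km.

1335 km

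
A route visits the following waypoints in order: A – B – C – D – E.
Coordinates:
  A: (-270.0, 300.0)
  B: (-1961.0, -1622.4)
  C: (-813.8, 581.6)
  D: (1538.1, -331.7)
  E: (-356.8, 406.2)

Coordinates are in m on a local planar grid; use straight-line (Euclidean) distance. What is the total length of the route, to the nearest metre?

Leg distances:
A→B: 2560.3 m  (cumulative 2560.3 m)
B→C: 2484.7 m  (cumulative 5045.0 m)
C→D: 2523.0 m  (cumulative 7568.0 m)
D→E: 2033.5 m  (cumulative 9601.5 m)
Total route length ≈ 9601 m.

9601 m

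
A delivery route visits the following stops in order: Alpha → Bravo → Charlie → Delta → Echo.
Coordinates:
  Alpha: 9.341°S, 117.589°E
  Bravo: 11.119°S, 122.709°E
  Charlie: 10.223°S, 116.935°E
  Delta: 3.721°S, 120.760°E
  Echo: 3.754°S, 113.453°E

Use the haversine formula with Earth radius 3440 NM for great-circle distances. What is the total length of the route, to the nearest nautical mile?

Leg distances:
Alpha→Bravo: 320.8 NM  (cumulative 320.8 NM)
Bravo→Charlie: 344.9 NM  (cumulative 665.7 NM)
Charlie→Delta: 452.0 NM  (cumulative 1117.7 NM)
Delta→Echo: 437.8 NM  (cumulative 1555.4 NM)
Total route length ≈ 1555 NM.

1555 NM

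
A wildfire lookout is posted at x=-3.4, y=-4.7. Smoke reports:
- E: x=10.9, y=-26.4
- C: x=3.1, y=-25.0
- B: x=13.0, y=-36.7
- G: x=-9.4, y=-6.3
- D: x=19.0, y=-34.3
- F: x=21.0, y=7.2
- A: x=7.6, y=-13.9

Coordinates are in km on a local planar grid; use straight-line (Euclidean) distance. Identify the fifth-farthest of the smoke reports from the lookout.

Distances from the lookout (x=-3.4, y=-4.7):
D: 37.1 km
B: 36.0 km
F: 27.1 km
E: 26.0 km
C: 21.3 km
A: 14.3 km
G: 6.2 km
The fifth-farthest is C at 21.3 km.

C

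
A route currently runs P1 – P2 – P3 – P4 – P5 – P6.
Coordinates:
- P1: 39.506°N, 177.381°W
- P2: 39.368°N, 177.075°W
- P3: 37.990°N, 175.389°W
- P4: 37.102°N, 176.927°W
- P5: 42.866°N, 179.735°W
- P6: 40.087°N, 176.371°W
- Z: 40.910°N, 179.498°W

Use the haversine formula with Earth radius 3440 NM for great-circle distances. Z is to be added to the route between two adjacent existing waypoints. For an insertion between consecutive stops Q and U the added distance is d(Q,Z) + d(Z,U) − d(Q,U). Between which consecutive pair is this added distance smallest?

between P4 and P5

Added distance for inserting Z between each consecutive pair:
P1–P2: 256.8 NM
P2–P3: 289.1 NM
P3–P4: 426.4 NM
P4–P5: 6.7 NM
P5–P6: 43.8 NM
Smallest added distance is 6.7 NM, inserting between P4 and P5.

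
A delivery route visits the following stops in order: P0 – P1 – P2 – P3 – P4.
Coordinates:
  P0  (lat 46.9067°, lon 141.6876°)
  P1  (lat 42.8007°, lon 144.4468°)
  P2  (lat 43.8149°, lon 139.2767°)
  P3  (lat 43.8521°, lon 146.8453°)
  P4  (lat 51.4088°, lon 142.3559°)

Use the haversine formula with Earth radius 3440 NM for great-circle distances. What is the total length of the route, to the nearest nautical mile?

Leg distances:
P0→P1: 273.0 NM  (cumulative 273.0 NM)
P1→P2: 233.9 NM  (cumulative 506.9 NM)
P2→P3: 327.7 NM  (cumulative 834.6 NM)
P3→P4: 488.5 NM  (cumulative 1323.1 NM)
Total route length ≈ 1323 NM.

1323 NM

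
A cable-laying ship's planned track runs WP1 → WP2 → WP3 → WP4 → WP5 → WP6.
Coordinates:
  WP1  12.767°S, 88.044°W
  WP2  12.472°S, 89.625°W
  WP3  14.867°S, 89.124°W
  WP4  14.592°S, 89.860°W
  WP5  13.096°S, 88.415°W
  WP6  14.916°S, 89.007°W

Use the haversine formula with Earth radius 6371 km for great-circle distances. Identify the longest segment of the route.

WP2–WP3

Leg distances:
WP1→WP2: 174.7 km
WP2→WP3: 271.8 km
WP3→WP4: 84.9 km
WP4→WP5: 228.1 km
WP5→WP6: 212.2 km
The longest leg is WP2–WP3 at 271.8 km.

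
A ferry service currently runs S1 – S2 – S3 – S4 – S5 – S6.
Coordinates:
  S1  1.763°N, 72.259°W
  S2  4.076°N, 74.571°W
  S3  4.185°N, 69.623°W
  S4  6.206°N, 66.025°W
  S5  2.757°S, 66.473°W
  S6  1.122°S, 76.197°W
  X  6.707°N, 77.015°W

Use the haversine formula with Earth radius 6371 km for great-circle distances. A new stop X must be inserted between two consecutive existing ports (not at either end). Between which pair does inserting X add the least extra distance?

Added distance for inserting X between each consecutive pair:
S1–S2: 796.8 km
S2–S3: 714.5 km
S3–S4: 1623.0 km
S4–S5: 1791.4 km
S5–S6: 1353.2 km
Smallest added distance is 714.5 km, inserting between S2 and S3.

between S2 and S3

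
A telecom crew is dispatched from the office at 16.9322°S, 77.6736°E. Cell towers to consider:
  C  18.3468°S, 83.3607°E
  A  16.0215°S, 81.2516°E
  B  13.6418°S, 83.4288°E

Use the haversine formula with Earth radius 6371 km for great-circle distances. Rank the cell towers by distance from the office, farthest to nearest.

B, C, A

Distances from the office:
B 13.6418°S, 83.4288°E: 717.5 km
C 18.3468°S, 83.3607°E: 622.8 km
A 16.0215°S, 81.2516°E: 394.7 km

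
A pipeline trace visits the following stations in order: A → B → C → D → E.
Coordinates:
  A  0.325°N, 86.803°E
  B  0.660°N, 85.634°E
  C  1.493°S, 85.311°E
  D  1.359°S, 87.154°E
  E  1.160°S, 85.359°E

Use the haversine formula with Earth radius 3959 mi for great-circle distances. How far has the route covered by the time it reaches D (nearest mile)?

362 mi

Leg distances:
A→B: 84.0 mi  (cumulative 84.0 mi)
B→C: 150.4 mi  (cumulative 234.5 mi)
C→D: 127.6 mi  (cumulative 362.1 mi)
Cumulative distance at D ≈ 362 mi.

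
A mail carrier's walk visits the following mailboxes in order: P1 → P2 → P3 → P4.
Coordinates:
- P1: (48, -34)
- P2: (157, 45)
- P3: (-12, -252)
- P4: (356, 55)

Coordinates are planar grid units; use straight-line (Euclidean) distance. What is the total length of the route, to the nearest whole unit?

956

Leg distances:
P1→P2: 134.6  (cumulative 134.6)
P2→P3: 341.7  (cumulative 476.3)
P3→P4: 479.2  (cumulative 955.6)
Total route length ≈ 956.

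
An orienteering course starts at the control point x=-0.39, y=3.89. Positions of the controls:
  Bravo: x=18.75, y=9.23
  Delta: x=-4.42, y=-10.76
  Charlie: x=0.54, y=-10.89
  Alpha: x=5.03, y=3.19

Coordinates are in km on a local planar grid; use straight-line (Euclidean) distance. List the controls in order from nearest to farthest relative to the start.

Distance from the start at x=-0.39, y=3.89 to each:
Alpha x=5.03, y=3.19: 5.5 km
Charlie x=0.54, y=-10.89: 14.8 km
Delta x=-4.42, y=-10.76: 15.2 km
Bravo x=18.75, y=9.23: 19.9 km

Alpha, Charlie, Delta, Bravo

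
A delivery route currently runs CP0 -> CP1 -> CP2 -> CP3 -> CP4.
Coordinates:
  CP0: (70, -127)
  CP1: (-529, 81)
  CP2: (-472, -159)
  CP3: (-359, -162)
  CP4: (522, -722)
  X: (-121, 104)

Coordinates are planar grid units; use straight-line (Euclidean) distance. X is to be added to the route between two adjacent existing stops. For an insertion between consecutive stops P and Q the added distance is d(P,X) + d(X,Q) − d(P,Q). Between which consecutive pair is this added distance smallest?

between CP0 and CP1

Added distance for inserting X between each consecutive pair:
CP0–CP1: 74.3
CP1–CP2: 600.6
CP2–CP3: 682.5
CP3–CP4: 359.8
Smallest added distance is 74.3, inserting between CP0 and CP1.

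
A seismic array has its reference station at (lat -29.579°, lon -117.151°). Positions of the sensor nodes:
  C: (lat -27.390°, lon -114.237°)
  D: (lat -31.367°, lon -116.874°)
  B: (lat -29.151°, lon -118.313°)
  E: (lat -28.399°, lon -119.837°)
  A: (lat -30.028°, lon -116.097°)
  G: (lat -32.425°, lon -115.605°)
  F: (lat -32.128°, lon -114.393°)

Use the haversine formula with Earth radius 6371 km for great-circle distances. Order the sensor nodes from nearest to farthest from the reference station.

Distance from the reference station at (lat -29.579°, lon -117.151°) to each:
A (lat -30.028°, lon -116.097°): 113.3 km
B (lat -29.151°, lon -118.313°): 122.2 km
D (lat -31.367°, lon -116.874°): 200.6 km
E (lat -28.399°, lon -119.837°): 292.3 km
G (lat -32.425°, lon -115.605°): 349.1 km
C (lat -27.390°, lon -114.237°): 374.6 km
F (lat -32.128°, lon -114.393°): 386.8 km

A, B, D, E, G, C, F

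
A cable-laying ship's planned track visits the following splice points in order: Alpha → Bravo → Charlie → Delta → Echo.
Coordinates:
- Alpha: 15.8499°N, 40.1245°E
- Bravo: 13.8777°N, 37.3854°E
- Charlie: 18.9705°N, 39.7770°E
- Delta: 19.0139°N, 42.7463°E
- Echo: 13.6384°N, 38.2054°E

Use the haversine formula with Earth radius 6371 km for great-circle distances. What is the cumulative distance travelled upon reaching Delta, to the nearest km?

Leg distances:
Alpha→Bravo: 367.1 km  (cumulative 367.1 km)
Bravo→Charlie: 621.0 km  (cumulative 988.1 km)
Charlie→Delta: 312.2 km  (cumulative 1300.4 km)
Cumulative distance at Delta ≈ 1300 km.

1300 km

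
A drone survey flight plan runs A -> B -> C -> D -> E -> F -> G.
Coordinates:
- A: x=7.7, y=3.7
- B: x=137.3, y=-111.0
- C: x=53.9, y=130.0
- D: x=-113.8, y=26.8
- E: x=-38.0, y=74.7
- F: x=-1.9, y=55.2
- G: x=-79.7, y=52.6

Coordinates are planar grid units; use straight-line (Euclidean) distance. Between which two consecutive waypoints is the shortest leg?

E–F

Leg distances:
A→B: 173.1
B→C: 255.0
C→D: 196.9
D→E: 89.7
E→F: 41.0
F→G: 77.8
The shortest leg is E–F at 41.0.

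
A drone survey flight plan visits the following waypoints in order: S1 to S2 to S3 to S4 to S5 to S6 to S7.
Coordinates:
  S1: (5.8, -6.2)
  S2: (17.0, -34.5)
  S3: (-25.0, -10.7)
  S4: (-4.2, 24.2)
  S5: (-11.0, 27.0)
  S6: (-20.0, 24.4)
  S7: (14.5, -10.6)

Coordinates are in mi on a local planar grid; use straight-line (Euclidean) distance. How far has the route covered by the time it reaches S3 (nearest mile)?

79 mi

Leg distances:
S1→S2: 30.4 mi  (cumulative 30.4 mi)
S2→S3: 48.3 mi  (cumulative 78.7 mi)
Cumulative distance at S3 ≈ 79 mi.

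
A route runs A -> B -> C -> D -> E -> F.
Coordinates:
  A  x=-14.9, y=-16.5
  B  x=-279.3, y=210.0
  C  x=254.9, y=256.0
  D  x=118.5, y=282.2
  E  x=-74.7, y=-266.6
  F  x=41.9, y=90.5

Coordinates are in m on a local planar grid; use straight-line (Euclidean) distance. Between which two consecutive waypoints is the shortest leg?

Leg distances:
A→B: 348.2 m
B→C: 536.2 m
C→D: 138.9 m
D→E: 581.8 m
E→F: 375.7 m
The shortest leg is C–D at 138.9 m.

C–D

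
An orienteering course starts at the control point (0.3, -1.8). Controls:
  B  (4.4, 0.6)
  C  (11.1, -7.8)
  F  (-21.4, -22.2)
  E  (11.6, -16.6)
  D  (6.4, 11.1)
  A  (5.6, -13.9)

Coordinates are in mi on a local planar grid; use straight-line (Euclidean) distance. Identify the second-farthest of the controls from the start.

E

Distance to each, sorted:
F: 29.8 mi
E: 18.6 mi
D: 14.3 mi
A: 13.2 mi
C: 12.4 mi
B: 4.8 mi
The second-farthest is E at 18.6 mi.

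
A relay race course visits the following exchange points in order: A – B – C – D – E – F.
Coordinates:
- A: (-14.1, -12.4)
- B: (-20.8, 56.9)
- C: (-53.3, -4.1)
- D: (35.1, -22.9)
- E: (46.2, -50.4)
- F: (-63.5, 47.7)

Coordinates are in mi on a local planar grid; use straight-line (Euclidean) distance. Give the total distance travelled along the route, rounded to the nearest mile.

406 mi

Leg distances:
A→B: 69.6 mi  (cumulative 69.6 mi)
B→C: 69.1 mi  (cumulative 138.7 mi)
C→D: 90.4 mi  (cumulative 229.1 mi)
D→E: 29.7 mi  (cumulative 258.8 mi)
E→F: 147.2 mi  (cumulative 405.9 mi)
Total route length ≈ 406 mi.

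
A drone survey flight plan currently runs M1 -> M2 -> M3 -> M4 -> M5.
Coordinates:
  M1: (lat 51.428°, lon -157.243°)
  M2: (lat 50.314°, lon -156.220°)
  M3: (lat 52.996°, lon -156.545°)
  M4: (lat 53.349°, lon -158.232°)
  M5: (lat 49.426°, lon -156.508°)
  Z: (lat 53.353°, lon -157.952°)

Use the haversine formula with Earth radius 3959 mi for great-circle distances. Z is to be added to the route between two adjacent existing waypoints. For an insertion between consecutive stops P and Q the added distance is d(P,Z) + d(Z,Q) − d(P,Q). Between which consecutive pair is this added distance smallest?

between M3 and M4

Added distance for inserting Z between each consecutive pair:
M1–M2: 270.0 mi
M2–M3: 100.0 mi
M3–M4: 0.8 mi
M4–M5: 8.9 mi
Smallest added distance is 0.8 mi, inserting between M3 and M4.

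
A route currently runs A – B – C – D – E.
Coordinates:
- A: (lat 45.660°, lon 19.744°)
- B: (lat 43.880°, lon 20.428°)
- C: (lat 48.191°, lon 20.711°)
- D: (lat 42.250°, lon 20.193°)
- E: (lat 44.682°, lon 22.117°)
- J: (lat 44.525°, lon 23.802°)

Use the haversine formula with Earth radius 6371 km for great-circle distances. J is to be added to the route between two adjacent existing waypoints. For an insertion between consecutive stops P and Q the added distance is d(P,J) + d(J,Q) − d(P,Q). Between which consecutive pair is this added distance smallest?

between C and D

Added distance for inserting J between each consecutive pair:
A–B: 415.8 km
B–C: 270.0 km
C–D: 195.7 km
D–E: 208.7 km
Smallest added distance is 195.7 km, inserting between C and D.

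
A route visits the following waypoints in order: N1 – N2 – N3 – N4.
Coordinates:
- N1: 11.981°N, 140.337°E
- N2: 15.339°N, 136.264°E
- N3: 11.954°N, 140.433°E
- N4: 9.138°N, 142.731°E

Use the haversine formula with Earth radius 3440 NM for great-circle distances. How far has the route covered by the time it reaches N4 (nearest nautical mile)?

Leg distances:
N1→N2: 311.6 NM  (cumulative 311.6 NM)
N2→N3: 316.9 NM  (cumulative 628.5 NM)
N3→N4: 216.7 NM  (cumulative 845.3 NM)
Cumulative distance at N4 ≈ 845 NM.

845 NM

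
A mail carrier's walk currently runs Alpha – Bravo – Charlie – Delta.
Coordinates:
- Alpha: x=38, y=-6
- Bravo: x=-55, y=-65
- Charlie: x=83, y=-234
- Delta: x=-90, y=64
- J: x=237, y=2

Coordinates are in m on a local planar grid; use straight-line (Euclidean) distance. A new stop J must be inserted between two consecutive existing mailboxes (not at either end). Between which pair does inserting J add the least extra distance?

between Charlie and Delta

Added distance for inserting J between each consecutive pair:
Alpha–Bravo: 388.6 m
Bravo–Charlie: 363.2 m
Charlie–Delta: 270.1 m
Smallest added distance is 270.1 m, inserting between Charlie and Delta.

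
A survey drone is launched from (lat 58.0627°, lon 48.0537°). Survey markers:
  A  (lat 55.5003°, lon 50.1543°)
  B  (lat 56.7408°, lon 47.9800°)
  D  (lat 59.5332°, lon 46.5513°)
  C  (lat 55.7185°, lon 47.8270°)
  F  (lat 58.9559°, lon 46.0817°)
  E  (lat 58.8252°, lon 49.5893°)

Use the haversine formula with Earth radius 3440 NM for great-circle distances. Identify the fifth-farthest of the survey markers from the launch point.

B

Distances from the launch point ((lat 58.0627°, lon 48.0537°)):
A: 168.6 NM
C: 140.9 NM
D: 99.9 NM
F: 81.9 NM
B: 79.4 NM
E: 66.5 NM
The fifth-farthest is B at 79.4 NM.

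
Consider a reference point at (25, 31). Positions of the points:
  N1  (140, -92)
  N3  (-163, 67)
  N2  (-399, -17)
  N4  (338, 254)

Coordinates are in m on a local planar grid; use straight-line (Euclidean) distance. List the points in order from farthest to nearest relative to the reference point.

N2, N4, N3, N1

Distance from the reference point at (25, 31) to each:
N2 (-399, -17): 426.7 m
N4 (338, 254): 384.3 m
N3 (-163, 67): 191.4 m
N1 (140, -92): 168.4 m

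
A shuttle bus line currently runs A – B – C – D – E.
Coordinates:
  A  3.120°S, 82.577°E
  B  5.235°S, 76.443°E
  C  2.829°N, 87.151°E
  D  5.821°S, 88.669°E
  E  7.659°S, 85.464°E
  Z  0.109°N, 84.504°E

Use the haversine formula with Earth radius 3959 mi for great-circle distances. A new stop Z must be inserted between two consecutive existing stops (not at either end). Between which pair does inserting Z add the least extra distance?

between B and C

Added distance for inserting Z between each consecutive pair:
A–B: 480.2 mi
B–C: 4.2 mi
C–D: 155.8 mi
D–E: 787.3 mi
Smallest added distance is 4.2 mi, inserting between B and C.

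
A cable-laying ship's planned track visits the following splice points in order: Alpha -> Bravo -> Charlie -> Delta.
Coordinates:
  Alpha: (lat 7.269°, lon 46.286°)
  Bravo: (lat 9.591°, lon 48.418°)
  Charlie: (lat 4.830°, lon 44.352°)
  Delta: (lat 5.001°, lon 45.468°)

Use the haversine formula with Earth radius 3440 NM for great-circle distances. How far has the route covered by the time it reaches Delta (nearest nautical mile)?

Leg distances:
Alpha→Bravo: 188.3 NM  (cumulative 188.3 NM)
Bravo→Charlie: 374.6 NM  (cumulative 562.9 NM)
Charlie→Delta: 67.5 NM  (cumulative 630.5 NM)
Cumulative distance at Delta ≈ 630 NM.

630 NM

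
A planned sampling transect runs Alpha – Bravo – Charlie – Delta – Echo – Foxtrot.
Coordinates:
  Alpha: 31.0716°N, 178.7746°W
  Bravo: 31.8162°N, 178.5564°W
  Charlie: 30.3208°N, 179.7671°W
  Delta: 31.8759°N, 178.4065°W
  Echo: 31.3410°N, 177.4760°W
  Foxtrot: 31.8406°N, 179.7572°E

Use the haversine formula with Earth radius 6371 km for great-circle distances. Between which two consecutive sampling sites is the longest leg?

Leg distances:
Alpha→Bravo: 85.3 km
Bravo→Charlie: 202.3 km
Charlie→Delta: 216.1 km
Delta→Echo: 106.3 km
Echo→Foxtrot: 267.9 km
The longest leg is Echo–Foxtrot at 267.9 km.

Echo–Foxtrot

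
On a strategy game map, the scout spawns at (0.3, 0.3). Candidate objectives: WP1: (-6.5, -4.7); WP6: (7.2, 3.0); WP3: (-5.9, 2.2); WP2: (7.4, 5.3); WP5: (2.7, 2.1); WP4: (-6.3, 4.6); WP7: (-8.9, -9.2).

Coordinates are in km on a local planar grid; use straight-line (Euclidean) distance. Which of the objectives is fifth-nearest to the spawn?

WP1

Distances from the spawn ((0.3, 0.3)):
WP5: 3.0 km
WP3: 6.5 km
WP6: 7.4 km
WP4: 7.9 km
WP1: 8.4 km
WP2: 8.7 km
WP7: 13.2 km
The fifth-nearest is WP1 at 8.4 km.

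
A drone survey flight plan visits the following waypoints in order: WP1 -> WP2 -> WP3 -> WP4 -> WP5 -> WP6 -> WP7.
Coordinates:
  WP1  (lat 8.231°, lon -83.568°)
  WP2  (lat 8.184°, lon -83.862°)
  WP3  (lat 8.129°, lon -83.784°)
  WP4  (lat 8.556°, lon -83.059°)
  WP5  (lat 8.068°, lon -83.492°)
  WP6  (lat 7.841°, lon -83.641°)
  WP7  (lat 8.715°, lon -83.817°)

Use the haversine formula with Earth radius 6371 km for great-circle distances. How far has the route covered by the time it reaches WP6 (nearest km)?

Leg distances:
WP1→WP2: 32.8 km  (cumulative 32.8 km)
WP2→WP3: 10.5 km  (cumulative 43.3 km)
WP3→WP4: 92.8 km  (cumulative 136.1 km)
WP4→WP5: 72.2 km  (cumulative 208.4 km)
WP5→WP6: 30.1 km  (cumulative 238.5 km)
Cumulative distance at WP6 ≈ 238 km.

238 km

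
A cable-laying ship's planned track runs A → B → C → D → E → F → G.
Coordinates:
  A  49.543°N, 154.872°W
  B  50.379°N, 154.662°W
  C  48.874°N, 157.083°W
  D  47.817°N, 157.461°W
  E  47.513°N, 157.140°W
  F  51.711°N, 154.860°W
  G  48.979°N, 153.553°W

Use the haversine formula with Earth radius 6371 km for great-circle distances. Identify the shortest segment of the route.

Leg distances:
A→B: 94.2 km
B→C: 241.7 km
C→D: 120.8 km
D→E: 41.5 km
E→F: 494.8 km
F→G: 317.6 km
The shortest leg is D–E at 41.5 km.

D–E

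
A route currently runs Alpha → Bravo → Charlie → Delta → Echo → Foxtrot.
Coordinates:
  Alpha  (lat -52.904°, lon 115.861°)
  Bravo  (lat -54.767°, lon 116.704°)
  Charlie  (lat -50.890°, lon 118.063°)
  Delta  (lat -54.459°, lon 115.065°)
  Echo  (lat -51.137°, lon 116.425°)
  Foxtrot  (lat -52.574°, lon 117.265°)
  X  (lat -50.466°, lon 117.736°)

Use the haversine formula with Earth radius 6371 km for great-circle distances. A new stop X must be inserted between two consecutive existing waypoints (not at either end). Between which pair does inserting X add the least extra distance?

Added distance for inserting X between each consecutive pair:
Alpha–Bravo: 569.2 km
Bravo–Charlie: 95.1 km
Charlie–Delta: 86.6 km
Delta–Echo: 217.4 km
Echo–Foxtrot: 185.3 km
Smallest added distance is 86.6 km, inserting between Charlie and Delta.

between Charlie and Delta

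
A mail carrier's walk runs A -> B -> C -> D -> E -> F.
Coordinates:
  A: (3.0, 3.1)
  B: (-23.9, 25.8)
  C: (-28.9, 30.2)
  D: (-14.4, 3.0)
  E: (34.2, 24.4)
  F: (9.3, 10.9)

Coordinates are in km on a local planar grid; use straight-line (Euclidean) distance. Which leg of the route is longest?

D–E

Leg distances:
A→B: 35.2 km
B→C: 6.7 km
C→D: 30.8 km
D→E: 53.1 km
E→F: 28.3 km
The longest leg is D–E at 53.1 km.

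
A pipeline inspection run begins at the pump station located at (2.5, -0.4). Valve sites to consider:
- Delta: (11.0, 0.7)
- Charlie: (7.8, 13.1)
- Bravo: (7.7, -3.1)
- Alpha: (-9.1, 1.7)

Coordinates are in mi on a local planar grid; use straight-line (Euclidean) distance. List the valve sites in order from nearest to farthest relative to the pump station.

Bravo, Delta, Alpha, Charlie

Distance from the pump station at (2.5, -0.4) to each:
Bravo (7.7, -3.1): 5.9 mi
Delta (11.0, 0.7): 8.6 mi
Alpha (-9.1, 1.7): 11.8 mi
Charlie (7.8, 13.1): 14.5 mi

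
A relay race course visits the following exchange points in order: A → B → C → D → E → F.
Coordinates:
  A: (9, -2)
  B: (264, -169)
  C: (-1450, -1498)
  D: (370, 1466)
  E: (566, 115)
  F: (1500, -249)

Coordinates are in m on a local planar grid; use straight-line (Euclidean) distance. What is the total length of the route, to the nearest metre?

8319 m

Leg distances:
A→B: 304.8 m  (cumulative 304.8 m)
B→C: 2168.9 m  (cumulative 2473.7 m)
C→D: 3478.2 m  (cumulative 5951.9 m)
D→E: 1365.1 m  (cumulative 7317.0 m)
E→F: 1002.4 m  (cumulative 8319.4 m)
Total route length ≈ 8319 m.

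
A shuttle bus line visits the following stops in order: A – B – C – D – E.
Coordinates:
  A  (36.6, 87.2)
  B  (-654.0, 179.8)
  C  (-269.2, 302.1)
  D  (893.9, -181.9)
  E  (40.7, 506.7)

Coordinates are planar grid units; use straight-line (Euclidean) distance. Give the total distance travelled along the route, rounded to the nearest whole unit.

Leg distances:
A→B: 696.8  (cumulative 696.8)
B→C: 403.8  (cumulative 1100.5)
C→D: 1259.8  (cumulative 2360.3)
D→E: 1096.4  (cumulative 3456.7)
Total route length ≈ 3457.

3457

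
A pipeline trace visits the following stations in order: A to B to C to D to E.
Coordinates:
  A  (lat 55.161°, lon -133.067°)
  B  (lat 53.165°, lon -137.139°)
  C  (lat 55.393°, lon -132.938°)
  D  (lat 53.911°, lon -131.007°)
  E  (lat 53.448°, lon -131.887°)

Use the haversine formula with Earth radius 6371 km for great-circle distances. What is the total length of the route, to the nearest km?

Leg distances:
A→B: 345.6 km  (cumulative 345.6 km)
B→C: 368.3 km  (cumulative 714.0 km)
C→D: 206.4 km  (cumulative 920.3 km)
D→E: 77.5 km  (cumulative 997.8 km)
Total route length ≈ 998 km.

998 km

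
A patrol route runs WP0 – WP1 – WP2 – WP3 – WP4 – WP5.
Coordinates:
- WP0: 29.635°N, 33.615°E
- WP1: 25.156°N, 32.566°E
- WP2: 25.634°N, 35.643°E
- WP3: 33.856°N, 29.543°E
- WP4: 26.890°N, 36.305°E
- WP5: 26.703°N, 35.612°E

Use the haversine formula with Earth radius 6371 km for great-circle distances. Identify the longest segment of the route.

Leg distances:
WP0→WP1: 508.7 km
WP1→WP2: 313.6 km
WP2→WP3: 1086.9 km
WP3→WP4: 1009.8 km
WP4→WP5: 71.9 km
The longest leg is WP2–WP3 at 1086.9 km.

WP2–WP3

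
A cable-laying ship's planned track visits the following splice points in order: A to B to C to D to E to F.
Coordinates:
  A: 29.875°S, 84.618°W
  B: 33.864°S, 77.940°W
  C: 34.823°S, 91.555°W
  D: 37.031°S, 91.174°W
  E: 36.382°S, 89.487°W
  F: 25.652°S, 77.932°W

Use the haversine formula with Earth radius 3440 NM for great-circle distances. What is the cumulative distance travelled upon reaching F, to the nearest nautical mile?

2192 NM

Leg distances:
A→B: 416.1 NM  (cumulative 416.1 NM)
B→C: 676.9 NM  (cumulative 1093.0 NM)
C→D: 133.9 NM  (cumulative 1226.8 NM)
D→E: 90.1 NM  (cumulative 1316.9 NM)
E→F: 875.2 NM  (cumulative 2192.1 NM)
Cumulative distance at F ≈ 2192 NM.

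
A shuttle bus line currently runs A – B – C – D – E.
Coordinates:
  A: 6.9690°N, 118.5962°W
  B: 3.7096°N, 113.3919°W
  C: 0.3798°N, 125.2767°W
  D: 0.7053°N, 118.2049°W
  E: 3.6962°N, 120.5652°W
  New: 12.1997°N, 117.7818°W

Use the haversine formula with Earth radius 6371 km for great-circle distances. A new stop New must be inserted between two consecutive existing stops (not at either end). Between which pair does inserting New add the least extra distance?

Added distance for inserting New between each consecutive pair:
A–B: 968.2 km
B–C: 1241.8 km
C–D: 2044.6 km
D–E: 1849.3 km
Smallest added distance is 968.2 km, inserting between A and B.

between A and B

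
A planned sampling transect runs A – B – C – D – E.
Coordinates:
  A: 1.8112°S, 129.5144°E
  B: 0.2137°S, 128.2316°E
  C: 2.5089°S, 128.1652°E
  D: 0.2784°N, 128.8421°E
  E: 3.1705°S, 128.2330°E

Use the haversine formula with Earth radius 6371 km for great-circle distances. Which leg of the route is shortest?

A–B

Leg distances:
A→B: 227.8 km
B→C: 255.3 km
C→D: 318.9 km
D→E: 389.4 km
The shortest leg is A–B at 227.8 km.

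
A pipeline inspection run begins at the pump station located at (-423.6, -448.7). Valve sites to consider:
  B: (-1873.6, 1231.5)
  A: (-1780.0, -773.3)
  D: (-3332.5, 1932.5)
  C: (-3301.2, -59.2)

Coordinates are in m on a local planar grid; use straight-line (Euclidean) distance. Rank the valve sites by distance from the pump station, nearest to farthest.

A, B, C, D

Distance from the pump station at (-423.6, -448.7) to each:
A (-1780.0, -773.3): 1394.7 m
B (-1873.6, 1231.5): 2219.4 m
C (-3301.2, -59.2): 2903.8 m
D (-3332.5, 1932.5): 3759.2 m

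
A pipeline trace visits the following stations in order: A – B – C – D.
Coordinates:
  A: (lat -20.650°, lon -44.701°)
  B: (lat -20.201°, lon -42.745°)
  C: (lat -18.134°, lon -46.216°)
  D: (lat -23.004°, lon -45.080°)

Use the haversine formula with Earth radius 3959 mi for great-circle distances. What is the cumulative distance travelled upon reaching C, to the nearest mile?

398 mi

Leg distances:
A→B: 130.4 mi  (cumulative 130.4 mi)
B→C: 267.8 mi  (cumulative 398.2 mi)
Cumulative distance at C ≈ 398 mi.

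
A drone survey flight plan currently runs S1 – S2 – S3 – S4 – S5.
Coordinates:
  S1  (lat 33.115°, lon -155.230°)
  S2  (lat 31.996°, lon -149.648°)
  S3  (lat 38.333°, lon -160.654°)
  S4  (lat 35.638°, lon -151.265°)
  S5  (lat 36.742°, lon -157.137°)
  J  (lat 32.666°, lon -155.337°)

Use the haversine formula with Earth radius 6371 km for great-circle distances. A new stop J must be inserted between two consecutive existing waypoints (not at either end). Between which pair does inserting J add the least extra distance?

Added distance for inserting J between each consecutive pair:
S1–S2: 52.9 km
S2–S3: 110.0 km
S3–S4: 406.5 km
S4–S5: 440.7 km
Smallest added distance is 52.9 km, inserting between S1 and S2.

between S1 and S2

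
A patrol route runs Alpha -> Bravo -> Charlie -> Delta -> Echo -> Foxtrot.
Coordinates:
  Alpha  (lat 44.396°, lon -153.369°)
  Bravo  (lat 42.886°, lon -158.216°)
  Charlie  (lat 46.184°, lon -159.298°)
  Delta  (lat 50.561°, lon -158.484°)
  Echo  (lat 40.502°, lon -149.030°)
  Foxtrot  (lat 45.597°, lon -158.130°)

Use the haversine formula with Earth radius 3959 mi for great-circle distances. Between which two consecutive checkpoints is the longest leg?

Leg distances:
Alpha→Bravo: 263.8 mi
Bravo→Charlie: 234.0 mi
Charlie→Delta: 304.7 mi
Delta→Echo: 830.7 mi
Echo→Foxtrot: 578.2 mi
The longest leg is Delta–Echo at 830.7 mi.

Delta–Echo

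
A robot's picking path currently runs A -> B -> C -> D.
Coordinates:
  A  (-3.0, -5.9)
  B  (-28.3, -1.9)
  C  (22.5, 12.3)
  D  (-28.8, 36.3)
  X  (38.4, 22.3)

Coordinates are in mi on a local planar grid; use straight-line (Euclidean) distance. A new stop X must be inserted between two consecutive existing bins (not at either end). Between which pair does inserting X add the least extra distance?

Added distance for inserting X between each consecutive pair:
A–B: 95.4 mi
B–C: 37.0 mi
C–D: 30.8 mi
Smallest added distance is 30.8 mi, inserting between C and D.

between C and D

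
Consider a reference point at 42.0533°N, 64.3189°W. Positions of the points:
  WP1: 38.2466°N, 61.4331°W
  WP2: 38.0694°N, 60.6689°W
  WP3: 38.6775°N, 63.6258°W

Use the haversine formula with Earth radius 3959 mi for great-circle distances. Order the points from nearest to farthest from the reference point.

Computing each great-circle distance from 42.0533°N, 64.3189°W:
WP3 38.6775°N, 63.6258°W: 236.1 mi
WP1 38.2466°N, 61.4331°W: 304.0 mi
WP2 38.0694°N, 60.6689°W: 336.1 mi

WP3, WP1, WP2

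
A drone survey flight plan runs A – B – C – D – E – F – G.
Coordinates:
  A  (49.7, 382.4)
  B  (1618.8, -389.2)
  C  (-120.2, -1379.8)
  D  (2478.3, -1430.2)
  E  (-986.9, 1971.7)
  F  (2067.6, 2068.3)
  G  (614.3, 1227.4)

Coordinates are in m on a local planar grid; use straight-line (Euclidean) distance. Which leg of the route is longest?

D–E

Leg distances:
A→B: 1748.6 m
B→C: 2001.4 m
C→D: 2599.0 m
D→E: 4856.0 m
E→F: 3056.0 m
F→G: 1679.0 m
The longest leg is D–E at 4856.0 m.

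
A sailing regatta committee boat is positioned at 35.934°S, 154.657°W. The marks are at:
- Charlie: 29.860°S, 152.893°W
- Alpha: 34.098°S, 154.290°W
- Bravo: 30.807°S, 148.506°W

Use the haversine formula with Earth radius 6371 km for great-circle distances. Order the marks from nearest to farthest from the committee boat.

Alpha, Charlie, Bravo

Distances from the committee boat:
Alpha 34.098°S, 154.290°W: 206.9 km
Charlie 29.860°S, 152.893°W: 695.1 km
Bravo 30.807°S, 148.506°W: 806.6 km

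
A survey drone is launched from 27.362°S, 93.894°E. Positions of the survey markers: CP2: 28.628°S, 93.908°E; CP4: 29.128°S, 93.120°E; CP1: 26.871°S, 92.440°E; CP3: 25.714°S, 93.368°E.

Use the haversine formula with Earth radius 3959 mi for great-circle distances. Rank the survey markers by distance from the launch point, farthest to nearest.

Distance from the launch point at 27.362°S, 93.894°E to each:
CP4 29.128°S, 93.120°E: 130.8 mi
CP3 25.714°S, 93.368°E: 118.4 mi
CP1 26.871°S, 92.440°E: 95.6 mi
CP2 28.628°S, 93.908°E: 87.5 mi

CP4, CP3, CP1, CP2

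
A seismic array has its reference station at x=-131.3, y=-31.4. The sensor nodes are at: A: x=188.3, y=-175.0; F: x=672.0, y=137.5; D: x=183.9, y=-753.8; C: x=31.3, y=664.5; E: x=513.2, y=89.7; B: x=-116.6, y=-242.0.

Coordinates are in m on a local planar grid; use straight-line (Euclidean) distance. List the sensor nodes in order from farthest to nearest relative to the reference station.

F, D, C, E, A, B

Distance from the reference station at x=-131.3, y=-31.4 to each:
F x=672.0, y=137.5: 820.9 m
D x=183.9, y=-753.8: 788.2 m
C x=31.3, y=664.5: 714.6 m
E x=513.2, y=89.7: 655.8 m
A x=188.3, y=-175.0: 350.4 m
B x=-116.6, y=-242.0: 211.1 m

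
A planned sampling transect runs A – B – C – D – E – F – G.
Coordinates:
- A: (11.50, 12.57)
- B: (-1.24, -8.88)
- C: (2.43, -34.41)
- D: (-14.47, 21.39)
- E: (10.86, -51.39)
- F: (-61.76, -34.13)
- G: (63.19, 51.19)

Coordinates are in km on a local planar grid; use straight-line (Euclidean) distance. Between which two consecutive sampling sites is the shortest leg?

A–B

Leg distances:
A→B: 24.9 km
B→C: 25.8 km
C→D: 58.3 km
D→E: 77.1 km
E→F: 74.6 km
F→G: 151.3 km
The shortest leg is A–B at 24.9 km.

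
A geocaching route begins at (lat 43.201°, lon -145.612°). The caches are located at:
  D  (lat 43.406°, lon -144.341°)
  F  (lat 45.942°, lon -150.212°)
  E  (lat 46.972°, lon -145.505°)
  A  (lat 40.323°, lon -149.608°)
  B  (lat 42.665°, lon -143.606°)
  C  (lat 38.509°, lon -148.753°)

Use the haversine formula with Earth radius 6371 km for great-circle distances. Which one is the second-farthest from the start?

F

Distance to each, sorted:
C: 584.7 km
F: 474.9 km
A: 460.6 km
E: 419.4 km
B: 173.8 km
D: 105.3 km
The second-farthest is F at 474.9 km.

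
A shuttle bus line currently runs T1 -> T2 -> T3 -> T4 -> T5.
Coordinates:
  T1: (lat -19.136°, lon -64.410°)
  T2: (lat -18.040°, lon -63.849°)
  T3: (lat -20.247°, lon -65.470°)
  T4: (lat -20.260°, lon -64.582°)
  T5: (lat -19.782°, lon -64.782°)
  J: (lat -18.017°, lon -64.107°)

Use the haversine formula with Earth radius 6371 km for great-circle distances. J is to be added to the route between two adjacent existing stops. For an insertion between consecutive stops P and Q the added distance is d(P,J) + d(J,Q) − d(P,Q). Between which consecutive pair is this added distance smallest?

Added distance for inserting J between each consecutive pair:
T1–T2: 20.4 km
T2–T3: 15.0 km
T3–T4: 448.0 km
T4–T5: 406.0 km
Smallest added distance is 15.0 km, inserting between T2 and T3.

between T2 and T3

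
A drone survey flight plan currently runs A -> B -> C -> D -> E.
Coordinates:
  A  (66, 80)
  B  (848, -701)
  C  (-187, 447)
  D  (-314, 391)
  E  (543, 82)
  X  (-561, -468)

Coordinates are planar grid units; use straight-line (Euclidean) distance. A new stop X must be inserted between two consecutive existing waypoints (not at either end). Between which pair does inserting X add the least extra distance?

Added distance for inserting X between each consecutive pair:
A–B: 1155.7
B–C: 870.9
C–D: 1743.5
D–E: 1216.2
Smallest added distance is 870.9, inserting between B and C.

between B and C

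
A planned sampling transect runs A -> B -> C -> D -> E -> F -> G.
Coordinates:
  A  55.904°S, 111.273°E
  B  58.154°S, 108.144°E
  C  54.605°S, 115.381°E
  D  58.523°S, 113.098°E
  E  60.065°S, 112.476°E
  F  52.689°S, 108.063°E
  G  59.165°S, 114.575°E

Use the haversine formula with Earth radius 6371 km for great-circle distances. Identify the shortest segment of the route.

D–E

Leg distances:
A→B: 313.7 km
B→C: 594.6 km
C→D: 457.5 km
D→E: 175.1 km
E→F: 863.5 km
F→G: 825.6 km
The shortest leg is D–E at 175.1 km.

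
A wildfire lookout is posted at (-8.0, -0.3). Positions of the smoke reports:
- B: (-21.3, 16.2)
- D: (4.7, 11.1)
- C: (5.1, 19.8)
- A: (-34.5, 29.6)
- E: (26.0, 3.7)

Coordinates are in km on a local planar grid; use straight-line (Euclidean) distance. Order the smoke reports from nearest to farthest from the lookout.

D, B, C, E, A

Computing each straight-line distance from (-8.0, -0.3):
D (4.7, 11.1): 17.1 km
B (-21.3, 16.2): 21.2 km
C (5.1, 19.8): 24.0 km
E (26.0, 3.7): 34.2 km
A (-34.5, 29.6): 40.0 km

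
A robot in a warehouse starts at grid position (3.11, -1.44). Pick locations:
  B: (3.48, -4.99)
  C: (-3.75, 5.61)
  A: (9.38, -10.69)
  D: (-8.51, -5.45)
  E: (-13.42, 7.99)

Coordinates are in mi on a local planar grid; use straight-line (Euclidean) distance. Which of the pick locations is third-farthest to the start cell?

Distances from the start cell ((3.11, -1.44)):
E: 19.0 mi
D: 12.3 mi
A: 11.2 mi
C: 9.8 mi
B: 3.6 mi
The third-farthest is A at 11.2 mi.

A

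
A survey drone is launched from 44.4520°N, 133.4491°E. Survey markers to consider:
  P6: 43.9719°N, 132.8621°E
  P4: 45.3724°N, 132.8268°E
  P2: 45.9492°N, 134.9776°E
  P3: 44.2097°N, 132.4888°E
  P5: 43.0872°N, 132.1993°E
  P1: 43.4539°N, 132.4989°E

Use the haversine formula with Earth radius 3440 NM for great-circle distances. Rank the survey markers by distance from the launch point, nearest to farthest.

P6, P3, P4, P1, P5, P2

Distances from the launch point:
P6 43.9719°N, 132.8621°E: 38.3 NM
P3 44.2097°N, 132.4888°E: 43.7 NM
P4 45.3724°N, 132.8268°E: 61.3 NM
P1 43.4539°N, 132.4989°E: 72.6 NM
P5 43.0872°N, 132.1993°E: 98.2 NM
P2 45.9492°N, 134.9776°E: 110.7 NM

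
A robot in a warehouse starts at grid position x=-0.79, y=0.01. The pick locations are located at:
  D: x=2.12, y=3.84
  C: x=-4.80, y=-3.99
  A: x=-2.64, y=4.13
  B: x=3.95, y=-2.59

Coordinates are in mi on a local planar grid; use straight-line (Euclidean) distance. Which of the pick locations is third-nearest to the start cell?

B

Distances from the start cell (x=-0.79, y=0.01):
A: 4.5 mi
D: 4.8 mi
B: 5.4 mi
C: 5.7 mi
The third-nearest is B at 5.4 mi.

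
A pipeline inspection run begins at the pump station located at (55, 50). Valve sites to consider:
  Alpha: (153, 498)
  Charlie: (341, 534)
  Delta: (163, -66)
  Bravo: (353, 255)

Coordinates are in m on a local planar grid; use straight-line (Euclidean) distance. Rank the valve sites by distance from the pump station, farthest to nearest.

Distances from the pump station:
Charlie (341, 534): 562.2 m
Alpha (153, 498): 458.6 m
Bravo (353, 255): 361.7 m
Delta (163, -66): 158.5 m

Charlie, Alpha, Bravo, Delta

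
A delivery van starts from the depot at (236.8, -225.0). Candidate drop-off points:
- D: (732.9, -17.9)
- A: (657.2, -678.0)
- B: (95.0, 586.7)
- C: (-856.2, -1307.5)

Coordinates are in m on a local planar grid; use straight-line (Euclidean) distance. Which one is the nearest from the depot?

D

Distances from the depot ((236.8, -225.0)):
D: 537.6 m
A: 618.0 m
B: 824.0 m
C: 1538.3 m
The nearest is D at 537.6 m.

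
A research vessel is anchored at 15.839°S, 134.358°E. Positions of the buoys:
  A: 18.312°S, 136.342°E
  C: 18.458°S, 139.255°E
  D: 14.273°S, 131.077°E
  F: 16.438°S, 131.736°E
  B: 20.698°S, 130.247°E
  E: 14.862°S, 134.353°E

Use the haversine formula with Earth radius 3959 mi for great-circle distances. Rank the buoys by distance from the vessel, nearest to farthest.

Computing each great-circle distance from 15.839°S, 134.358°E:
E 14.862°S, 134.353°E: 67.5 mi
F 16.438°S, 131.736°E: 178.9 mi
A 18.312°S, 136.342°E: 215.3 mi
D 14.273°S, 131.077°E: 244.2 mi
C 18.458°S, 139.255°E: 370.5 mi
B 20.698°S, 130.247°E: 430.6 mi

E, F, A, D, C, B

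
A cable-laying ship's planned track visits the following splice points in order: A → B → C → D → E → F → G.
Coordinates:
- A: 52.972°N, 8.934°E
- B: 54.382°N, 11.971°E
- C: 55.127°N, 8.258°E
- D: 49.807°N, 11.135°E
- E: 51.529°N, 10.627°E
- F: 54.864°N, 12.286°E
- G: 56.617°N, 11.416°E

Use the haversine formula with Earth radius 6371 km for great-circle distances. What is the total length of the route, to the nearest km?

1913 km

Leg distances:
A→B: 254.1 km  (cumulative 254.1 km)
B→C: 252.2 km  (cumulative 506.3 km)
C→D: 622.7 km  (cumulative 1129.0 km)
D→E: 194.8 km  (cumulative 1323.8 km)
E→F: 386.9 km  (cumulative 1710.7 km)
F→G: 202.4 km  (cumulative 1913.1 km)
Total route length ≈ 1913 km.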